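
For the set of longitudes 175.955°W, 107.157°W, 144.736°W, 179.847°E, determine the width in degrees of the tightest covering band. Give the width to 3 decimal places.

Sort the longitudes: -175.955°, -144.736°, -107.157°, +179.847°.
Eastward gaps between consecutive values (wrapping around): 31.219°, 37.579°, 287.004°, 4.198°.
Largest gap = 287.004° ⇒ minimal covering band is its complement: 360° − 287.004° = 72.996°.
Band runs from +179.847° eastward to -107.157°, crossing the antimeridian.

72.996°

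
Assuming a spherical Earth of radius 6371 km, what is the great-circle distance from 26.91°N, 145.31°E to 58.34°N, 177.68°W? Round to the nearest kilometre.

Δλ = -177.68 − 145.31 = -322.99°; wrapped into (−180°, 180°]: 37.01°.
Δφ = 58.34 − 26.91 = 31.43°.
a = sin²(Δφ/2) + cos φ₁ · cos φ₂ · sin²(Δλ/2) = 0.120509.
c = 2·atan2(√a, √(1−a)) = 0.70905 rad → d = 6371·c ≈ 4517.35 km.

4517 km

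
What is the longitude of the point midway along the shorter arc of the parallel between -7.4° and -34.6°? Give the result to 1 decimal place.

Signed shortest Δλ from -7.4° to -34.6° is -27.2°.
Midpoint longitude = -7.4° + (-27.2°)/2 = -7.4° − 13.6° = -21.0°.

-21.0°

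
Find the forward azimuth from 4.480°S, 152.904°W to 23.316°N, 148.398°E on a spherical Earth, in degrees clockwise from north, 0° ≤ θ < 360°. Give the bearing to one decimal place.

298.8°

Δλ = 148.398 − -152.904 = 301.302°; wrapped into (−180°, 180°]: -58.698°.
θ = atan2( sin Δλ · cos φ₂ , cos φ₁ · sin φ₂ − sin φ₁ · cos φ₂ · cos Δλ )
  = atan2(-0.78466, 0.43186) = -61.173° → normalised to [0°, 360°): 298.827°.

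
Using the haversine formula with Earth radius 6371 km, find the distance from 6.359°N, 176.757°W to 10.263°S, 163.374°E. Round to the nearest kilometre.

2874 km

Δλ = 163.374 − -176.757 = 340.131°; wrapped into (−180°, 180°]: -19.869°.
Δφ = -10.263 − 6.359 = -16.622°.
a = sin²(Δφ/2) + cos φ₁ · cos φ₂ · sin²(Δλ/2) = 0.050001.
c = 2·atan2(√a, √(1−a)) = 0.45103 rad → d = 6371·c ≈ 2873.52 km.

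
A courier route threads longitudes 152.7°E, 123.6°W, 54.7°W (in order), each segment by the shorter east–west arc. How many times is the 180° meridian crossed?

1

Leg 1: +152.7° → -123.6°, shortest Δλ = 83.7° (east) — crosses 180°.
Leg 2: -123.6° → -54.7°, shortest Δλ = 68.9° (east) — does not cross 180°.
Total crossings: 1.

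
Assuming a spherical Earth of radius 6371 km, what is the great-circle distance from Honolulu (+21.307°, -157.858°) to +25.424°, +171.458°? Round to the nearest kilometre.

Δλ = 171.458 − -157.858 = 329.316°; wrapped into (−180°, 180°]: -30.684°.
Δφ = 25.424 − 21.307 = 4.117°.
a = sin²(Δφ/2) + cos φ₁ · cos φ₂ · sin²(Δλ/2) = 0.060192.
c = 2·atan2(√a, √(1−a)) = 0.49574 rad → d = 6371·c ≈ 3158.37 km.

3158 km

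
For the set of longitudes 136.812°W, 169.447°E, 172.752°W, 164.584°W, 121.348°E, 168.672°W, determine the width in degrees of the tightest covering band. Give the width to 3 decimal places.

101.840°

Sort the longitudes: -172.752°, -168.672°, -164.584°, -136.812°, +121.348°, +169.447°.
Eastward gaps between consecutive values (wrapping around): 4.080°, 4.088°, 27.772°, 258.160°, 48.099°, 17.801°.
Largest gap = 258.160° ⇒ minimal covering band is its complement: 360° − 258.160° = 101.840°.
Band runs from +121.348° eastward to -136.812°, crossing the antimeridian.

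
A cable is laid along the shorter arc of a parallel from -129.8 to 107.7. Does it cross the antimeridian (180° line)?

Yes

Naïve |107.7 − -129.8| = 237.5° > 180°, so the shorter arc goes the other way round — across 180°.
Signed shortest Δλ = ((107.7 − -129.8 + 180) mod 360) − 180 = -122.5°.
Going west by 122.5° from -129.8° passes through 180° before reaching +107.7°.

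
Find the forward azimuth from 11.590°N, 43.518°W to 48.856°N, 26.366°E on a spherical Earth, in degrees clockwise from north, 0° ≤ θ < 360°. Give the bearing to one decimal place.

Δλ = 26.366 − -43.518 = 69.884°.
θ = atan2( sin Δλ · cos φ₂ , cos φ₁ · sin φ₂ − sin φ₁ · cos φ₂ · cos Δλ )
  = atan2(0.61782, 0.69224) = 41.749° → normalised to [0°, 360°): 41.749°.

41.7°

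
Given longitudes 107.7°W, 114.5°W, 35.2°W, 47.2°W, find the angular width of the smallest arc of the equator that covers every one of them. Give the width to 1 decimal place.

79.3°

Sort the longitudes: -114.5°, -107.7°, -47.2°, -35.2°.
Eastward gaps between consecutive values (wrapping around): 6.8°, 60.5°, 12.0°, 280.7°.
Largest gap = 280.7° ⇒ minimal covering band is its complement: 360° − 280.7° = 79.3°.
Band runs from -114.5° eastward to -35.2°.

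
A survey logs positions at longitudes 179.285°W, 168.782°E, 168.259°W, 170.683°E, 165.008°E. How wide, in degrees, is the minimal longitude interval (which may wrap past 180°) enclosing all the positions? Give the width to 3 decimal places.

26.733°

Sort the longitudes: -179.285°, -168.259°, +165.008°, +168.782°, +170.683°.
Eastward gaps between consecutive values (wrapping around): 11.026°, 333.267°, 3.774°, 1.901°, 10.032°.
Largest gap = 333.267° ⇒ minimal covering band is its complement: 360° − 333.267° = 26.733°.
Band runs from +165.008° eastward to -168.259°, crossing the antimeridian.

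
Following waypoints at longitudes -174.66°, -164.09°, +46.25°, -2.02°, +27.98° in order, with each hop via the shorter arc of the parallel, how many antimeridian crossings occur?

Leg 1: -174.66° → -164.09°, shortest Δλ = 10.57° (east) — does not cross 180°.
Leg 2: -164.09° → +46.25°, shortest Δλ = -149.66° (west) — crosses 180°.
Leg 3: +46.25° → -2.02°, shortest Δλ = -48.27° (west) — does not cross 180°.
Leg 4: -2.02° → +27.98°, shortest Δλ = 30.0° (east) — does not cross 180°.
Total crossings: 1.

1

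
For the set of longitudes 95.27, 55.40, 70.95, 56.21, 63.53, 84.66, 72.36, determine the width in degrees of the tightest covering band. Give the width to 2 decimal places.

39.87°

Sort the longitudes: +55.40°, +56.21°, +63.53°, +70.95°, +72.36°, +84.66°, +95.27°.
Eastward gaps between consecutive values (wrapping around): 0.81°, 7.32°, 7.42°, 1.41°, 12.30°, 10.61°, 320.13°.
Largest gap = 320.13° ⇒ minimal covering band is its complement: 360° − 320.13° = 39.87°.
Band runs from +55.40° eastward to +95.27°.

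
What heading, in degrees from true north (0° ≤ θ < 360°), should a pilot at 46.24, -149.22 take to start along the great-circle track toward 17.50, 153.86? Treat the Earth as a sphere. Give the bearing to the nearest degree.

258°

Δλ = 153.86 − -149.22 = 303.08°; wrapped into (−180°, 180°]: -56.92°.
θ = atan2( sin Δλ · cos φ₂ , cos φ₁ · sin φ₂ − sin φ₁ · cos φ₂ · cos Δλ )
  = atan2(-0.79913, -0.16798) = -101.871° → normalised to [0°, 360°): 258.129°.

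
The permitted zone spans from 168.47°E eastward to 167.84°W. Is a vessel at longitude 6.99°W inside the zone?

No

Band width going east from +168.47° to -167.84°: ((-167.84 − 168.47) mod 360) = 23.69°.
Offset of -6.99° east of the west edge: ((-6.99 − 168.47) mod 360) = 184.54°.
184.54° > 23.69° ⇒ outside.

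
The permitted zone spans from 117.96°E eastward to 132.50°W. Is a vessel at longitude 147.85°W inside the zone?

Band width going east from +117.96° to -132.50°: ((-132.50 − 117.96) mod 360) = 109.54°.
Offset of -147.85° east of the west edge: ((-147.85 − 117.96) mod 360) = 94.19°.
94.19° ≤ 109.54° ⇒ inside.

Yes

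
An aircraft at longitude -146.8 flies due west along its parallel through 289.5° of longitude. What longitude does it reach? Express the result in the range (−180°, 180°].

Start at -146.8°; shift −289.5° → -436.3°.
-436.3° lies outside (−180°, 180°]; add 360° → -76.3°.

-76.3°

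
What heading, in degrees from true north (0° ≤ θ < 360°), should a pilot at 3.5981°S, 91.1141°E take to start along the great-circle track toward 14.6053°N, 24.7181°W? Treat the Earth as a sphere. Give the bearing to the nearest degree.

284°

Δλ = -24.7181 − 91.1141 = -115.8322°.
θ = atan2( sin Δλ · cos φ₂ , cos φ₁ · sin φ₂ − sin φ₁ · cos φ₂ · cos Δλ )
  = atan2(-0.87099, 0.22520) = -75.503° → normalised to [0°, 360°): 284.497°.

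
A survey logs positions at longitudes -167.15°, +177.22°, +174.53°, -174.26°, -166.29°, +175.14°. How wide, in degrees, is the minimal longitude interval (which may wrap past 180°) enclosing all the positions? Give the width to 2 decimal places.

Sort the longitudes: -174.26°, -167.15°, -166.29°, +174.53°, +175.14°, +177.22°.
Eastward gaps between consecutive values (wrapping around): 7.11°, 0.86°, 340.82°, 0.61°, 2.08°, 8.52°.
Largest gap = 340.82° ⇒ minimal covering band is its complement: 360° − 340.82° = 19.18°.
Band runs from +174.53° eastward to -166.29°, crossing the antimeridian.

19.18°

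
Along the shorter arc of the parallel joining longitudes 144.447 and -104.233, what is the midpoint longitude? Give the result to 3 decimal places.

Signed shortest Δλ from +144.447° to -104.233° is +111.320°.
Midpoint longitude = +144.447° + (+111.320°)/2 = +144.447° + 55.660° = +200.107°.
Normalise into (−180°, 180°]: -159.893°.
(The naïve average (+144.447 + -104.233)/2 = 20.107° is on the wrong side of the globe.)

-159.893°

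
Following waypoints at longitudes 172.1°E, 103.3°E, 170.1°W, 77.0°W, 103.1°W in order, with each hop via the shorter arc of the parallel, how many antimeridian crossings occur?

1

Leg 1: +172.1° → +103.3°, shortest Δλ = -68.8° (west) — does not cross 180°.
Leg 2: +103.3° → -170.1°, shortest Δλ = 86.6° (east) — crosses 180°.
Leg 3: -170.1° → -77.0°, shortest Δλ = 93.1° (east) — does not cross 180°.
Leg 4: -77.0° → -103.1°, shortest Δλ = -26.1° (west) — does not cross 180°.
Total crossings: 1.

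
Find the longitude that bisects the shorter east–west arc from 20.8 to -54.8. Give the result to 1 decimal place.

Signed shortest Δλ from +20.8° to -54.8° is -75.6°.
Midpoint longitude = +20.8° + (-75.6°)/2 = +20.8° − 37.8° = -17.0°.

-17.0°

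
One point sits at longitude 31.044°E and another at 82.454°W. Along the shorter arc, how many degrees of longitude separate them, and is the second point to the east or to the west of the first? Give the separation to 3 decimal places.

113.498° west

Raw difference: -82.454 − 31.044 = -113.498°.
Normalise into (−180°, 180°]: -113.498° stays -113.498°.
Negative ⇒ the second point lies to the west; separation 113.498°.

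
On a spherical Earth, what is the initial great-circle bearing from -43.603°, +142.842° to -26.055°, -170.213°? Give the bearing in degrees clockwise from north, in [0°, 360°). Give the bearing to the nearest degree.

Δλ = -170.213 − 142.842 = -313.055°; wrapped into (−180°, 180°]: 46.945°.
θ = atan2( sin Δλ · cos φ₂ , cos φ₁ · sin φ₂ − sin φ₁ · cos φ₂ · cos Δλ )
  = atan2(0.65644, 0.10492) = 80.920° → normalised to [0°, 360°): 80.920°.

81°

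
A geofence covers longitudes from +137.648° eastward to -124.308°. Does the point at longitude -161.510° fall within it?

Yes

Band width going east from +137.648° to -124.308°: ((-124.308 − 137.648) mod 360) = 98.044°.
Offset of -161.510° east of the west edge: ((-161.510 − 137.648) mod 360) = 60.842°.
60.842° ≤ 98.044° ⇒ inside.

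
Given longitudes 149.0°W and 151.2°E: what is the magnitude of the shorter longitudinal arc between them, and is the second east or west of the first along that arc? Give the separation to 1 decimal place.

Raw difference: 151.2 − -149.0 = 300.2°.
Normalise into (−180°, 180°]: 300.2° − 360° = -59.8°.
Negative ⇒ the second point lies to the west; separation 59.8°.

59.8° west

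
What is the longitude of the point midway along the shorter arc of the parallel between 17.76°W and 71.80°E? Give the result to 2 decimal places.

Signed shortest Δλ from -17.76° to +71.80° is +89.56°.
Midpoint longitude = -17.76° + (+89.56°)/2 = -17.76° + 44.78° = +27.02°.

27.02°E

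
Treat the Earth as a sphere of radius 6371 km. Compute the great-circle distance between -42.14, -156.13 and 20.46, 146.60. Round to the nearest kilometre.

9106 km

Δλ = 146.60 − -156.13 = 302.73°; wrapped into (−180°, 180°]: -57.27°.
Δφ = 20.46 − -42.14 = 62.60°.
a = sin²(Δφ/2) + cos φ₁ · cos φ₂ · sin²(Δλ/2) = 0.429452.
c = 2·atan2(√a, √(1−a)) = 1.42923 rad → d = 6371·c ≈ 9105.61 km.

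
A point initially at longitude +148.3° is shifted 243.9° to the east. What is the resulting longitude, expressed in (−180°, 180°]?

Start at +148.3°; shift +243.9° → +392.2°.
+392.2° lies outside (−180°, 180°]; subtract 360° → +32.2°.

+32.2°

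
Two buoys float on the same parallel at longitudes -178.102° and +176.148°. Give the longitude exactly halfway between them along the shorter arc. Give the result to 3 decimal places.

Signed shortest Δλ from -178.102° to +176.148° is -5.750°.
Midpoint longitude = -178.102° + (-5.750°)/2 = -178.102° − 2.875° = -180.977°.
Normalise into (−180°, 180°]: +179.023°.
(The naïve average (-178.102 + +176.148)/2 = -0.977° is on the wrong side of the globe.)

+179.023°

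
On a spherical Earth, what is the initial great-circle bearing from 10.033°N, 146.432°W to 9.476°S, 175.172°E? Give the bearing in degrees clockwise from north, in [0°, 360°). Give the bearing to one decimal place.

244.2°

Δλ = 175.172 − -146.432 = 321.604°; wrapped into (−180°, 180°]: -38.396°.
θ = atan2( sin Δλ · cos φ₂ , cos φ₁ · sin φ₂ − sin φ₁ · cos φ₂ · cos Δλ )
  = atan2(-0.61262, -0.29679) = -115.849° → normalised to [0°, 360°): 244.151°.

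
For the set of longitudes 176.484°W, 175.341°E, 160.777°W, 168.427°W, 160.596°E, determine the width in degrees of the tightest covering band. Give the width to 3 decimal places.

38.627°

Sort the longitudes: -176.484°, -168.427°, -160.777°, +160.596°, +175.341°.
Eastward gaps between consecutive values (wrapping around): 8.057°, 7.650°, 321.373°, 14.745°, 8.175°.
Largest gap = 321.373° ⇒ minimal covering band is its complement: 360° − 321.373° = 38.627°.
Band runs from +160.596° eastward to -160.777°, crossing the antimeridian.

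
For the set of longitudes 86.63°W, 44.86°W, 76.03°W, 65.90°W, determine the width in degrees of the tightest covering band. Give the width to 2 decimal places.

41.77°

Sort the longitudes: -86.63°, -76.03°, -65.90°, -44.86°.
Eastward gaps between consecutive values (wrapping around): 10.60°, 10.13°, 21.04°, 318.23°.
Largest gap = 318.23° ⇒ minimal covering band is its complement: 360° − 318.23° = 41.77°.
Band runs from -86.63° eastward to -44.86°.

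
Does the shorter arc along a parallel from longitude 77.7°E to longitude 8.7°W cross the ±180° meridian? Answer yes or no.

Signed shortest Δλ = ((-8.7 − 77.7 + 180) mod 360) − 180 = -86.4°.
Going west by 86.4° from +77.7° reaches -8.7° without touching 180°.

No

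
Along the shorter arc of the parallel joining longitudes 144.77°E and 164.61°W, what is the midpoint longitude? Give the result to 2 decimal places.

Signed shortest Δλ from +144.77° to -164.61° is +50.62°.
Midpoint longitude = +144.77° + (+50.62°)/2 = +144.77° + 25.31° = +170.08°.
(The naïve average (+144.77 + -164.61)/2 = -9.92° is on the wrong side of the globe.)

170.08°E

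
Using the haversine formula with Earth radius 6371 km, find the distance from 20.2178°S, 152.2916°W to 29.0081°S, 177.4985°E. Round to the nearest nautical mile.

1726 nmi

Δλ = 177.4985 − -152.2916 = 329.7901°; wrapped into (−180°, 180°]: -30.2099°.
Δφ = -29.0081 − -20.2178 = -8.7903°.
a = sin²(Δφ/2) + cos φ₁ · cos φ₂ · sin²(Δλ/2) = 0.061601.
c = 2·atan2(√a, √(1−a)) = 0.50163 rad → d = 6371·c ≈ 3195.91 km ≈ 1725.65 nmi.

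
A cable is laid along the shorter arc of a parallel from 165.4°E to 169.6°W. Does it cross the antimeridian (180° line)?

Yes

Naïve |-169.6 − 165.4| = 335.0° > 180°, so the shorter arc goes the other way round — across 180°.
Signed shortest Δλ = ((-169.6 − 165.4 + 180) mod 360) − 180 = 25.0°.
Going east by 25.0° from +165.4° passes through 180° before reaching -169.6°.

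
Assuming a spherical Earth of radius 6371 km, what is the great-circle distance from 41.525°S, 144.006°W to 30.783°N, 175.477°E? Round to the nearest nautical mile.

4887 nmi

Δλ = 175.477 − -144.006 = 319.483°; wrapped into (−180°, 180°]: -40.517°.
Δφ = 30.783 − -41.525 = 72.308°.
a = sin²(Δφ/2) + cos φ₁ · cos φ₂ · sin²(Δλ/2) = 0.425164.
c = 2·atan2(√a, √(1−a)) = 1.42056 rad → d = 6371·c ≈ 9050.39 km ≈ 4886.82 nmi.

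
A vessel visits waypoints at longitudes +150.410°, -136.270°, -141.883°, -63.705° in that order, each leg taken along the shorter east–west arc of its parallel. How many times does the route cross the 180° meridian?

Leg 1: +150.410° → -136.270°, shortest Δλ = 73.32° (east) — crosses 180°.
Leg 2: -136.270° → -141.883°, shortest Δλ = -5.613° (west) — does not cross 180°.
Leg 3: -141.883° → -63.705°, shortest Δλ = 78.178° (east) — does not cross 180°.
Total crossings: 1.

1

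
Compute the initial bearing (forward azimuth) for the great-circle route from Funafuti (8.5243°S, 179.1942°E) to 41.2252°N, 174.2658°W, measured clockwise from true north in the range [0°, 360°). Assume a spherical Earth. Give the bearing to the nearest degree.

Δλ = -174.2658 − 179.1942 = -353.4600°; wrapped into (−180°, 180°]: 6.5400°.
θ = atan2( sin Δλ · cos φ₂ , cos φ₁ · sin φ₂ − sin φ₁ · cos φ₂ · cos Δλ )
  = atan2(0.08566, 0.76250) = 6.410° → normalised to [0°, 360°): 6.410°.

6°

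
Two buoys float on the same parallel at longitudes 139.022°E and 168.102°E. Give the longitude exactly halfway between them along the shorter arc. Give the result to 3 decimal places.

Signed shortest Δλ from +139.022° to +168.102° is +29.080°.
Midpoint longitude = +139.022° + (+29.080°)/2 = +139.022° + 14.540° = +153.562°.

153.562°E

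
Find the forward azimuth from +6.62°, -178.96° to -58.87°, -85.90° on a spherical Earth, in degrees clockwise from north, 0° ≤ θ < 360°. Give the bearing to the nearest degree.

149°

Δλ = -85.90 − -178.96 = 93.06°.
θ = atan2( sin Δλ · cos φ₂ , cos φ₁ · sin φ₂ − sin φ₁ · cos φ₂ · cos Δλ )
  = atan2(0.51624, -0.84711) = 148.641° → normalised to [0°, 360°): 148.641°.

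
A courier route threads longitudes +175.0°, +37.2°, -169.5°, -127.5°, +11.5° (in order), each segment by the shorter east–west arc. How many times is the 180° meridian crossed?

1

Leg 1: +175.0° → +37.2°, shortest Δλ = -137.8° (west) — does not cross 180°.
Leg 2: +37.2° → -169.5°, shortest Δλ = 153.3° (east) — crosses 180°.
Leg 3: -169.5° → -127.5°, shortest Δλ = 42.0° (east) — does not cross 180°.
Leg 4: -127.5° → +11.5°, shortest Δλ = 139.0° (east) — does not cross 180°.
Total crossings: 1.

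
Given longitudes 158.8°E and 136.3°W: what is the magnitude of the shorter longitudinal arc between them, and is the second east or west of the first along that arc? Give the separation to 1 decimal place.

Raw difference: -136.3 − 158.8 = -295.1°.
Normalise into (−180°, 180°]: -295.1° + 360° = 64.9°.
Positive ⇒ the second point lies to the east; separation 64.9°.

64.9° east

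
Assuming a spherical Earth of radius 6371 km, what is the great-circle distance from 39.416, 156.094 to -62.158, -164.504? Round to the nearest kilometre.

Δλ = -164.504 − 156.094 = -320.598°; wrapped into (−180°, 180°]: 39.402°.
Δφ = -62.158 − 39.416 = -101.574°.
a = sin²(Δφ/2) + cos φ₁ · cos φ₂ · sin²(Δλ/2) = 0.641321.
c = 2·atan2(√a, √(1−a)) = 1.85734 rad → d = 6371·c ≈ 11833.13 km.

11833 km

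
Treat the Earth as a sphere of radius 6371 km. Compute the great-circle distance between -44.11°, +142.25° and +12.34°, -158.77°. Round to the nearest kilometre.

8642 km

Δλ = -158.77 − 142.25 = -301.02°; wrapped into (−180°, 180°]: 58.98°.
Δφ = 12.34 − -44.11 = 56.45°.
a = sin²(Δφ/2) + cos φ₁ · cos φ₂ · sin²(Δλ/2) = 0.393643.
c = 2·atan2(√a, √(1−a)) = 1.35644 rad → d = 6371·c ≈ 8641.91 km.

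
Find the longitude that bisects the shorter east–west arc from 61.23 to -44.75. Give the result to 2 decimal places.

Signed shortest Δλ from +61.23° to -44.75° is -105.98°.
Midpoint longitude = +61.23° + (-105.98°)/2 = +61.23° − 52.99° = +8.24°.

+8.24°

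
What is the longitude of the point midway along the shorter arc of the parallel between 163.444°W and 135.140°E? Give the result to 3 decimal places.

165.848°E

Signed shortest Δλ from -163.444° to +135.140° is -61.416°.
Midpoint longitude = -163.444° + (-61.416°)/2 = -163.444° − 30.708° = -194.152°.
Normalise into (−180°, 180°]: +165.848°.
(The naïve average (-163.444 + +135.140)/2 = -14.152° is on the wrong side of the globe.)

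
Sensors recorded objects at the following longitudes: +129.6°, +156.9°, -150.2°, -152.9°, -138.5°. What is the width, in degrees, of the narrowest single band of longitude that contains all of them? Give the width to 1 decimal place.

Sort the longitudes: -152.9°, -150.2°, -138.5°, +129.6°, +156.9°.
Eastward gaps between consecutive values (wrapping around): 2.7°, 11.7°, 268.1°, 27.3°, 50.2°.
Largest gap = 268.1° ⇒ minimal covering band is its complement: 360° − 268.1° = 91.9°.
Band runs from +129.6° eastward to -138.5°, crossing the antimeridian.

91.9°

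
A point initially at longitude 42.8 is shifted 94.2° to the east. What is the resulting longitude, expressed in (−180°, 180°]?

+137.0°

Start at +42.8°; shift +94.2° → +137.0°.
+137.0° already lies in (−180°, 180°].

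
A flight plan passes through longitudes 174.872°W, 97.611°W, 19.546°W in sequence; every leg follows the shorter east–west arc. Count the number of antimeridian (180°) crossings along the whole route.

0

Leg 1: -174.872° → -97.611°, shortest Δλ = 77.261° (east) — does not cross 180°.
Leg 2: -97.611° → -19.546°, shortest Δλ = 78.065° (east) — does not cross 180°.
Total crossings: 0.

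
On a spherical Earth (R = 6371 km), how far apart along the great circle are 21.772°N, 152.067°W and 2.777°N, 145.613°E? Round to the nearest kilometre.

7042 km

Δλ = 145.613 − -152.067 = 297.680°; wrapped into (−180°, 180°]: -62.320°.
Δφ = 2.777 − 21.772 = -18.995°.
a = sin²(Δφ/2) + cos φ₁ · cos φ₂ · sin²(Δλ/2) = 0.275570.
c = 2·atan2(√a, √(1−a)) = 1.10531 rad → d = 6371·c ≈ 7041.91 km.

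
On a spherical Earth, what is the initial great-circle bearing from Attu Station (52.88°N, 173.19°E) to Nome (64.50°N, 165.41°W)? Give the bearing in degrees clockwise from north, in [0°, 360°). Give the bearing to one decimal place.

Δλ = -165.41 − 173.19 = -338.60°; wrapped into (−180°, 180°]: 21.40°.
θ = atan2( sin Δλ · cos φ₂ , cos φ₁ · sin φ₂ − sin φ₁ · cos φ₂ · cos Δλ )
  = atan2(0.15708, 0.22509) = 34.910° → normalised to [0°, 360°): 34.910°.

34.9°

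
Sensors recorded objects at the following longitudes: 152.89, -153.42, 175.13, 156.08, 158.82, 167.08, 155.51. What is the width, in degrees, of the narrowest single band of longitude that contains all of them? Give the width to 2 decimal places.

53.69°

Sort the longitudes: -153.42°, +152.89°, +155.51°, +156.08°, +158.82°, +167.08°, +175.13°.
Eastward gaps between consecutive values (wrapping around): 306.31°, 2.62°, 0.57°, 2.74°, 8.26°, 8.05°, 31.45°.
Largest gap = 306.31° ⇒ minimal covering band is its complement: 360° − 306.31° = 53.69°.
Band runs from +152.89° eastward to -153.42°, crossing the antimeridian.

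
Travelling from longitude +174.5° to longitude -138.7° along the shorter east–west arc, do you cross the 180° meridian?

Yes

Naïve |-138.7 − 174.5| = 313.2° > 180°, so the shorter arc goes the other way round — across 180°.
Signed shortest Δλ = ((-138.7 − 174.5 + 180) mod 360) − 180 = 46.8°.
Going east by 46.8° from +174.5° passes through 180° before reaching -138.7°.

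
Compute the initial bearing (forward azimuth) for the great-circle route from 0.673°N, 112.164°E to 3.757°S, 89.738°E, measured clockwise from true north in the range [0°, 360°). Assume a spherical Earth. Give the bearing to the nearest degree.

Δλ = 89.738 − 112.164 = -22.426°.
θ = atan2( sin Δλ · cos φ₂ , cos φ₁ · sin φ₂ − sin φ₁ · cos φ₂ · cos Δλ )
  = atan2(-0.38067, -0.07635) = -101.342° → normalised to [0°, 360°): 258.658°.

259°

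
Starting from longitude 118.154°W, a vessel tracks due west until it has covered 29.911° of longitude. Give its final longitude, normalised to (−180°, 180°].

Start at -118.154°; shift −29.911° → -148.065°.
-148.065° already lies in (−180°, 180°].

148.065°W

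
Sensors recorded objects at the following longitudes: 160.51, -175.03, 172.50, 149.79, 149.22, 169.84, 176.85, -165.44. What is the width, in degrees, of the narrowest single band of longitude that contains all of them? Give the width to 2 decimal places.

Sort the longitudes: -175.03°, -165.44°, +149.22°, +149.79°, +160.51°, +169.84°, +172.50°, +176.85°.
Eastward gaps between consecutive values (wrapping around): 9.59°, 314.66°, 0.57°, 10.72°, 9.33°, 2.66°, 4.35°, 8.12°.
Largest gap = 314.66° ⇒ minimal covering band is its complement: 360° − 314.66° = 45.34°.
Band runs from +149.22° eastward to -165.44°, crossing the antimeridian.

45.34°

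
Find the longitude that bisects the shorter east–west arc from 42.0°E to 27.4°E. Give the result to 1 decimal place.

Signed shortest Δλ from +42.0° to +27.4° is -14.6°.
Midpoint longitude = +42.0° + (-14.6°)/2 = +42.0° − 7.3° = +34.7°.

34.7°E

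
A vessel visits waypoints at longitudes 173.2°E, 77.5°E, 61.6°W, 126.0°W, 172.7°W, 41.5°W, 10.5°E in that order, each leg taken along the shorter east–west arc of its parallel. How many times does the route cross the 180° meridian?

Leg 1: +173.2° → +77.5°, shortest Δλ = -95.7° (west) — does not cross 180°.
Leg 2: +77.5° → -61.6°, shortest Δλ = -139.1° (west) — does not cross 180°.
Leg 3: -61.6° → -126.0°, shortest Δλ = -64.4° (west) — does not cross 180°.
Leg 4: -126.0° → -172.7°, shortest Δλ = -46.7° (west) — does not cross 180°.
Leg 5: -172.7° → -41.5°, shortest Δλ = 131.2° (east) — does not cross 180°.
Leg 6: -41.5° → +10.5°, shortest Δλ = 52.0° (east) — does not cross 180°.
Total crossings: 0.

0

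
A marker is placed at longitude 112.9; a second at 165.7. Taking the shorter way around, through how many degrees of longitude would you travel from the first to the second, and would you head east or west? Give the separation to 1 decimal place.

52.8° east

Raw difference: 165.7 − 112.9 = 52.8°.
Normalise into (−180°, 180°]: 52.8° stays 52.8°.
Positive ⇒ the second point lies to the east; separation 52.8°.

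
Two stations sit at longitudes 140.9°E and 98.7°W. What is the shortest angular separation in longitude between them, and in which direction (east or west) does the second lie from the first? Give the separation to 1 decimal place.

Raw difference: -98.7 − 140.9 = -239.6°.
Normalise into (−180°, 180°]: -239.6° + 360° = 120.4°.
Positive ⇒ the second point lies to the east; separation 120.4°.

120.4° east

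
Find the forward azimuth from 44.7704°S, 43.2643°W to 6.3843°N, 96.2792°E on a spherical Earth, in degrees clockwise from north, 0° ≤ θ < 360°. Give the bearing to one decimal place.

Δλ = 96.2792 − -43.2643 = 139.5435°.
θ = atan2( sin Δλ · cos φ₂ , cos φ₁ · sin φ₂ − sin φ₁ · cos φ₂ · cos Δλ )
  = atan2(0.64485, -0.45361) = 125.124° → normalised to [0°, 360°): 125.124°.

125.1°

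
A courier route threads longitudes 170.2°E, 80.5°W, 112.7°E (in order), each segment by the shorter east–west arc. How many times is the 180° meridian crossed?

Leg 1: +170.2° → -80.5°, shortest Δλ = 109.3° (east) — crosses 180°.
Leg 2: -80.5° → +112.7°, shortest Δλ = -166.8° (west) — crosses 180°.
Total crossings: 2.

2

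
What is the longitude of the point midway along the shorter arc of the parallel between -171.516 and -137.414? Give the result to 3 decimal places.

-154.465°

Signed shortest Δλ from -171.516° to -137.414° is +34.102°.
Midpoint longitude = -171.516° + (+34.102°)/2 = -171.516° + 17.051° = -154.465°.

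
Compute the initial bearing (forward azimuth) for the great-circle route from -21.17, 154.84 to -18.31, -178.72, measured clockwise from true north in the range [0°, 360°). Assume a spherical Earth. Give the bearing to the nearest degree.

88°

Δλ = -178.72 − 154.84 = -333.56°; wrapped into (−180°, 180°]: 26.44°.
θ = atan2( sin Δλ · cos φ₂ , cos φ₁ · sin φ₂ − sin φ₁ · cos φ₂ · cos Δλ )
  = atan2(0.42272, 0.01403) = 88.099° → normalised to [0°, 360°): 88.099°.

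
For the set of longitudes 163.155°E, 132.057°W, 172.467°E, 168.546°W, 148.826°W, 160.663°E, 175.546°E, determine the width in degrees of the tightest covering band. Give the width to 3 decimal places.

Sort the longitudes: -168.546°, -148.826°, -132.057°, +160.663°, +163.155°, +172.467°, +175.546°.
Eastward gaps between consecutive values (wrapping around): 19.720°, 16.769°, 292.720°, 2.492°, 9.312°, 3.079°, 15.908°.
Largest gap = 292.720° ⇒ minimal covering band is its complement: 360° − 292.720° = 67.280°.
Band runs from +160.663° eastward to -132.057°, crossing the antimeridian.

67.280°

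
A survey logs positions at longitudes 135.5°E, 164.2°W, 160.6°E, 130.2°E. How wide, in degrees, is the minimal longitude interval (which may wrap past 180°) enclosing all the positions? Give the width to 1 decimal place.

65.6°

Sort the longitudes: -164.2°, +130.2°, +135.5°, +160.6°.
Eastward gaps between consecutive values (wrapping around): 294.4°, 5.3°, 25.1°, 35.2°.
Largest gap = 294.4° ⇒ minimal covering band is its complement: 360° − 294.4° = 65.6°.
Band runs from +130.2° eastward to -164.2°, crossing the antimeridian.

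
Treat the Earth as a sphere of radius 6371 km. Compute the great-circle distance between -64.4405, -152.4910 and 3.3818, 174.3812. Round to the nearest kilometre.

8016 km

Δλ = 174.3812 − -152.4910 = 326.8722°; wrapped into (−180°, 180°]: -33.1278°.
Δφ = 3.3818 − -64.4405 = 67.8223°.
a = sin²(Δφ/2) + cos φ₁ · cos φ₂ · sin²(Δλ/2) = 0.346264.
c = 2·atan2(√a, √(1−a)) = 1.25826 rad → d = 6371·c ≈ 8016.38 km.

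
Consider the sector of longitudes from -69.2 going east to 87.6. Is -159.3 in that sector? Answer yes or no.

No

Band width going east from -69.2° to +87.6°: ((87.6 − -69.2) mod 360) = 156.8°.
Offset of -159.3° east of the west edge: ((-159.3 − -69.2) mod 360) = 269.9°.
269.9° > 156.8° ⇒ outside.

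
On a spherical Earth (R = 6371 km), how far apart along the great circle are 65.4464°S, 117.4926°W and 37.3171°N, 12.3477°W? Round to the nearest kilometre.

Δλ = -12.3477 − -117.4926 = 105.1449°.
Δφ = 37.3171 − -65.4464 = 102.7635°.
a = sin²(Δφ/2) + cos φ₁ · cos φ₂ · sin²(Δλ/2) = 0.818874.
c = 2·atan2(√a, √(1−a)) = 2.26237 rad → d = 6371·c ≈ 14413.54 km.

14414 km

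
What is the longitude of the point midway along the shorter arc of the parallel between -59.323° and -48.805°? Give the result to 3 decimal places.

Signed shortest Δλ from -59.323° to -48.805° is +10.518°.
Midpoint longitude = -59.323° + (+10.518°)/2 = -59.323° + 5.259° = -54.064°.

-54.064°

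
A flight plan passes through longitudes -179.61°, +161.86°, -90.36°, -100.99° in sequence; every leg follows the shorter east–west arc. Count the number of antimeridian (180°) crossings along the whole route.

Leg 1: -179.61° → +161.86°, shortest Δλ = -18.53° (west) — crosses 180°.
Leg 2: +161.86° → -90.36°, shortest Δλ = 107.78° (east) — crosses 180°.
Leg 3: -90.36° → -100.99°, shortest Δλ = -10.63° (west) — does not cross 180°.
Total crossings: 2.

2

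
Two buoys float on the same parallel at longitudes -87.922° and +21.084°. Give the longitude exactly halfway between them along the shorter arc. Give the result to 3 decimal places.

Signed shortest Δλ from -87.922° to +21.084° is +109.006°.
Midpoint longitude = -87.922° + (+109.006°)/2 = -87.922° + 54.503° = -33.419°.

-33.419°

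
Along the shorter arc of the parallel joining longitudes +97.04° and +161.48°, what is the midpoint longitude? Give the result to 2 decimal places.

+129.26°

Signed shortest Δλ from +97.04° to +161.48° is +64.44°.
Midpoint longitude = +97.04° + (+64.44°)/2 = +97.04° + 32.22° = +129.26°.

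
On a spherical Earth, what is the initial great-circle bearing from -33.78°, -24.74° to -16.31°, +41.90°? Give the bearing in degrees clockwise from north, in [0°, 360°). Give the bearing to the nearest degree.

91°

Δλ = 41.90 − -24.74 = 66.64°.
θ = atan2( sin Δλ · cos φ₂ , cos φ₁ · sin φ₂ − sin φ₁ · cos φ₂ · cos Δλ )
  = atan2(0.88109, -0.02184) = 91.420° → normalised to [0°, 360°): 91.420°.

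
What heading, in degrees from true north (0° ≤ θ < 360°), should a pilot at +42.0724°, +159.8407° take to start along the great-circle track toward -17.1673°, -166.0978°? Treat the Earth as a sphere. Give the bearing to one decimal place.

Δλ = -166.0978 − 159.8407 = -325.9385°; wrapped into (−180°, 180°]: 34.0615°.
θ = atan2( sin Δλ · cos φ₂ , cos φ₁ · sin φ₂ − sin φ₁ · cos φ₂ · cos Δλ )
  = atan2(0.53513, -0.74948) = 144.473° → normalised to [0°, 360°): 144.473°.

144.5°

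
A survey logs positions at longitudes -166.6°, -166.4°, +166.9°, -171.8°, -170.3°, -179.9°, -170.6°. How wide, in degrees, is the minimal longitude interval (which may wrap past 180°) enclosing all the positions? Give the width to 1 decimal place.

26.7°

Sort the longitudes: -179.9°, -171.8°, -170.6°, -170.3°, -166.6°, -166.4°, +166.9°.
Eastward gaps between consecutive values (wrapping around): 8.1°, 1.2°, 0.3°, 3.7°, 0.2°, 333.3°, 13.2°.
Largest gap = 333.3° ⇒ minimal covering band is its complement: 360° − 333.3° = 26.7°.
Band runs from +166.9° eastward to -166.4°, crossing the antimeridian.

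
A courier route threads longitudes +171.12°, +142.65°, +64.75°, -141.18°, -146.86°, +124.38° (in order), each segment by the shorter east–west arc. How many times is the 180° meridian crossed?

Leg 1: +171.12° → +142.65°, shortest Δλ = -28.47° (west) — does not cross 180°.
Leg 2: +142.65° → +64.75°, shortest Δλ = -77.9° (west) — does not cross 180°.
Leg 3: +64.75° → -141.18°, shortest Δλ = 154.07° (east) — crosses 180°.
Leg 4: -141.18° → -146.86°, shortest Δλ = -5.68° (west) — does not cross 180°.
Leg 5: -146.86° → +124.38°, shortest Δλ = -88.76° (west) — crosses 180°.
Total crossings: 2.

2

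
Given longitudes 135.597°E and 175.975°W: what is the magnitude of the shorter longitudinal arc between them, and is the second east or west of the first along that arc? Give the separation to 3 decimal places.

Raw difference: -175.975 − 135.597 = -311.572°.
Normalise into (−180°, 180°]: -311.572° + 360° = 48.428°.
Positive ⇒ the second point lies to the east; separation 48.428°.

48.428° east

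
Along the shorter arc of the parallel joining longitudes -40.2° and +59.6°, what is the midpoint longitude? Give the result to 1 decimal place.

+9.7°

Signed shortest Δλ from -40.2° to +59.6° is +99.8°.
Midpoint longitude = -40.2° + (+99.8°)/2 = -40.2° + 49.9° = +9.7°.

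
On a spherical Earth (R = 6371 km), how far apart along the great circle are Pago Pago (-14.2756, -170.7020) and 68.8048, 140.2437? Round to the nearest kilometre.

10009 km

Δλ = 140.2437 − -170.7020 = 310.9457°; wrapped into (−180°, 180°]: -49.0543°.
Δφ = 68.8048 − -14.2756 = 83.0804°.
a = sin²(Δφ/2) + cos φ₁ · cos φ₂ · sin²(Δλ/2) = 0.500143.
c = 2·atan2(√a, √(1−a)) = 1.57108 rad → d = 6371·c ≈ 10009.36 km.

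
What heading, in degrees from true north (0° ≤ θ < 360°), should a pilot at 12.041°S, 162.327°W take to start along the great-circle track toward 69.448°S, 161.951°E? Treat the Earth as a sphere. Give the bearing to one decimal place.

193.5°

Δλ = 161.951 − -162.327 = 324.278°; wrapped into (−180°, 180°]: -35.722°.
θ = atan2( sin Δλ · cos φ₂ , cos φ₁ · sin φ₂ − sin φ₁ · cos φ₂ · cos Δλ )
  = atan2(-0.20497, -0.85630) = -166.539° → normalised to [0°, 360°): 193.461°.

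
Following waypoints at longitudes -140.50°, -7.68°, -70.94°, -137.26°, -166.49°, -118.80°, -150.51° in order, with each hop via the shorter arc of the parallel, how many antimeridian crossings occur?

0

Leg 1: -140.50° → -7.68°, shortest Δλ = 132.82° (east) — does not cross 180°.
Leg 2: -7.68° → -70.94°, shortest Δλ = -63.26° (west) — does not cross 180°.
Leg 3: -70.94° → -137.26°, shortest Δλ = -66.32° (west) — does not cross 180°.
Leg 4: -137.26° → -166.49°, shortest Δλ = -29.23° (west) — does not cross 180°.
Leg 5: -166.49° → -118.80°, shortest Δλ = 47.69° (east) — does not cross 180°.
Leg 6: -118.80° → -150.51°, shortest Δλ = -31.71° (west) — does not cross 180°.
Total crossings: 0.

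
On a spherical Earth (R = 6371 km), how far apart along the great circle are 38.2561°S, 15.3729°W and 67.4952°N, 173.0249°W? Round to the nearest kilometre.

Δλ = -173.0249 − -15.3729 = -157.6520°.
Δφ = 67.4952 − -38.2561 = 105.7513°.
a = sin²(Δφ/2) + cos φ₁ · cos φ₂ · sin²(Δλ/2) = 0.925007.
c = 2·atan2(√a, √(1−a)) = 2.58681 rad → d = 6371·c ≈ 16480.56 km.

16481 km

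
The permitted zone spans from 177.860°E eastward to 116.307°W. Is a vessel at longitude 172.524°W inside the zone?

Yes

Band width going east from +177.860° to -116.307°: ((-116.307 − 177.860) mod 360) = 65.833°.
Offset of -172.524° east of the west edge: ((-172.524 − 177.860) mod 360) = 9.616°.
9.616° ≤ 65.833° ⇒ inside.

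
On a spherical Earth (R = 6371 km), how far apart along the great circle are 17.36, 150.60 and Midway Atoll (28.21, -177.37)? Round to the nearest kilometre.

3485 km

Δλ = -177.37 − 150.60 = -327.97°; wrapped into (−180°, 180°]: 32.03°.
Δφ = 28.21 − 17.36 = 10.85°.
a = sin²(Δφ/2) + cos φ₁ · cos φ₂ · sin²(Δλ/2) = 0.072957.
c = 2·atan2(√a, √(1−a)) = 0.54701 rad → d = 6371·c ≈ 3484.97 km.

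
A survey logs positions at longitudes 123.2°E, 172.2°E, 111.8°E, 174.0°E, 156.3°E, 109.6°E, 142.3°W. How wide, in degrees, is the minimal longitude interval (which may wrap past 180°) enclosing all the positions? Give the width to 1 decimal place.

Sort the longitudes: -142.3°, +109.6°, +111.8°, +123.2°, +156.3°, +172.2°, +174.0°.
Eastward gaps between consecutive values (wrapping around): 251.9°, 2.2°, 11.4°, 33.1°, 15.9°, 1.8°, 43.7°.
Largest gap = 251.9° ⇒ minimal covering band is its complement: 360° − 251.9° = 108.1°.
Band runs from +109.6° eastward to -142.3°, crossing the antimeridian.

108.1°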